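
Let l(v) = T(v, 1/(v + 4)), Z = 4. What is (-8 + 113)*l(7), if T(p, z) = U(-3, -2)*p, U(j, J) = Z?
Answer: 2940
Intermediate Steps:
U(j, J) = 4
T(p, z) = 4*p
l(v) = 4*v
(-8 + 113)*l(7) = (-8 + 113)*(4*7) = 105*28 = 2940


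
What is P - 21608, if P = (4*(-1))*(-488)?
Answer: -19656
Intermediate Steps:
P = 1952 (P = -4*(-488) = 1952)
P - 21608 = 1952 - 21608 = -19656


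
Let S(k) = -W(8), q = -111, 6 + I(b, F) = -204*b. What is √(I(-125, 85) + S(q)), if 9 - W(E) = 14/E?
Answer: √101947/2 ≈ 159.65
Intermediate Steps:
I(b, F) = -6 - 204*b
W(E) = 9 - 14/E
S(k) = -29/4 (S(k) = -(9 - 14/8) = -(9 - 14*⅛) = -(9 - 7/4) = -1*29/4 = -29/4)
√(I(-125, 85) + S(q)) = √((-6 - 204*(-125)) - 29/4) = √((-6 + 25500) - 29/4) = √(25494 - 29/4) = √(101947/4) = √101947/2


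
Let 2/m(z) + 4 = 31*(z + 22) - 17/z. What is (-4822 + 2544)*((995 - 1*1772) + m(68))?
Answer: 19723158634/11143 ≈ 1.7700e+6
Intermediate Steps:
m(z) = 2/(678 - 17/z + 31*z) (m(z) = 2/(-4 + (31*(z + 22) - 17/z)) = 2/(-4 + (31*(22 + z) - 17/z)) = 2/(-4 + ((682 + 31*z) - 17/z)) = 2/(-4 + (682 - 17/z + 31*z)) = 2/(678 - 17/z + 31*z))
(-4822 + 2544)*((995 - 1*1772) + m(68)) = (-4822 + 2544)*((995 - 1*1772) + 2*68/(-17 + 31*68² + 678*68)) = -2278*((995 - 1772) + 2*68/(-17 + 31*4624 + 46104)) = -2278*(-777 + 2*68/(-17 + 143344 + 46104)) = -2278*(-777 + 2*68/189431) = -2278*(-777 + 2*68*(1/189431)) = -2278*(-777 + 8/11143) = -2278*(-8658103/11143) = 19723158634/11143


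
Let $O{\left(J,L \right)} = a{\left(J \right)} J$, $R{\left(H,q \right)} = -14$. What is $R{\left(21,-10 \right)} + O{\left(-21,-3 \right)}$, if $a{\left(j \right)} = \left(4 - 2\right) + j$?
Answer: $385$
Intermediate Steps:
$a{\left(j \right)} = 2 + j$
$O{\left(J,L \right)} = J \left(2 + J\right)$ ($O{\left(J,L \right)} = \left(2 + J\right) J = J \left(2 + J\right)$)
$R{\left(21,-10 \right)} + O{\left(-21,-3 \right)} = -14 - 21 \left(2 - 21\right) = -14 - -399 = -14 + 399 = 385$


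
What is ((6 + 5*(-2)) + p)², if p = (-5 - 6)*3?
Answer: 1369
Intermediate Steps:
p = -33 (p = -11*3 = -33)
((6 + 5*(-2)) + p)² = ((6 + 5*(-2)) - 33)² = ((6 - 10) - 33)² = (-4 - 33)² = (-37)² = 1369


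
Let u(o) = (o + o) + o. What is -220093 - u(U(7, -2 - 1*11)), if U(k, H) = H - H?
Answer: -220093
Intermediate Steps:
U(k, H) = 0
u(o) = 3*o (u(o) = 2*o + o = 3*o)
-220093 - u(U(7, -2 - 1*11)) = -220093 - 3*0 = -220093 - 1*0 = -220093 + 0 = -220093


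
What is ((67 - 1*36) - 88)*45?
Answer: -2565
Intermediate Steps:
((67 - 1*36) - 88)*45 = ((67 - 36) - 88)*45 = (31 - 88)*45 = -57*45 = -2565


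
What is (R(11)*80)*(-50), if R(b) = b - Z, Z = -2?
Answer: -52000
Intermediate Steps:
R(b) = 2 + b (R(b) = b - 1*(-2) = b + 2 = 2 + b)
(R(11)*80)*(-50) = ((2 + 11)*80)*(-50) = (13*80)*(-50) = 1040*(-50) = -52000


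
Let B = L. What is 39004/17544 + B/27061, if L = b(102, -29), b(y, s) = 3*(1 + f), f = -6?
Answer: 263806021/118689546 ≈ 2.2227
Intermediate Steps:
b(y, s) = -15 (b(y, s) = 3*(1 - 6) = 3*(-5) = -15)
L = -15
B = -15
39004/17544 + B/27061 = 39004/17544 - 15/27061 = 39004*(1/17544) - 15*1/27061 = 9751/4386 - 15/27061 = 263806021/118689546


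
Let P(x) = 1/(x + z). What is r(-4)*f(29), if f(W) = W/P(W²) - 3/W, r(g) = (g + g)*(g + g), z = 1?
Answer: 45319616/29 ≈ 1.5627e+6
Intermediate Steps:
r(g) = 4*g² (r(g) = (2*g)*(2*g) = 4*g²)
P(x) = 1/(1 + x) (P(x) = 1/(x + 1) = 1/(1 + x))
f(W) = -3/W + W*(1 + W²) (f(W) = W/(1/(1 + W²)) - 3/W = W*(1 + W²) - 3/W = -3/W + W*(1 + W²))
r(-4)*f(29) = (4*(-4)²)*(29 + 29³ - 3/29) = (4*16)*(29 + 24389 - 3*1/29) = 64*(29 + 24389 - 3/29) = 64*(708119/29) = 45319616/29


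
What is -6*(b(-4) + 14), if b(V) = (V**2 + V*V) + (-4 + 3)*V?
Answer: -300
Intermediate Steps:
b(V) = -V + 2*V**2 (b(V) = (V**2 + V**2) - V = 2*V**2 - V = -V + 2*V**2)
-6*(b(-4) + 14) = -6*(-4*(-1 + 2*(-4)) + 14) = -6*(-4*(-1 - 8) + 14) = -6*(-4*(-9) + 14) = -6*(36 + 14) = -6*50 = -300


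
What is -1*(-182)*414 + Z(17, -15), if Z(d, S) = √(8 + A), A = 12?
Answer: 75348 + 2*√5 ≈ 75353.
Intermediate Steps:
Z(d, S) = 2*√5 (Z(d, S) = √(8 + 12) = √20 = 2*√5)
-1*(-182)*414 + Z(17, -15) = -1*(-182)*414 + 2*√5 = 182*414 + 2*√5 = 75348 + 2*√5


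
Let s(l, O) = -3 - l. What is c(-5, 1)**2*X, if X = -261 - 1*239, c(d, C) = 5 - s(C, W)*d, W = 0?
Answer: -112500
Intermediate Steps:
c(d, C) = 5 - d*(-3 - C) (c(d, C) = 5 - (-3 - C)*d = 5 - d*(-3 - C))
X = -500 (X = -261 - 239 = -500)
c(-5, 1)**2*X = (5 - 5*(3 + 1))**2*(-500) = (5 - 5*4)**2*(-500) = (5 - 20)**2*(-500) = (-15)**2*(-500) = 225*(-500) = -112500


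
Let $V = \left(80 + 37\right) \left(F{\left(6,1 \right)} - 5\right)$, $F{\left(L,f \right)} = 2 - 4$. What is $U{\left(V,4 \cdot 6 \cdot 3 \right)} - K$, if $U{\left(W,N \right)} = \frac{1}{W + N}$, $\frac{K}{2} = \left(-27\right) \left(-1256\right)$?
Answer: $- \frac{50664529}{747} \approx -67824.0$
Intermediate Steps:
$K = 67824$ ($K = 2 \left(\left(-27\right) \left(-1256\right)\right) = 2 \cdot 33912 = 67824$)
$F{\left(L,f \right)} = -2$
$V = -819$ ($V = \left(80 + 37\right) \left(-2 - 5\right) = 117 \left(-7\right) = -819$)
$U{\left(W,N \right)} = \frac{1}{N + W}$
$U{\left(V,4 \cdot 6 \cdot 3 \right)} - K = \frac{1}{4 \cdot 6 \cdot 3 - 819} - 67824 = \frac{1}{24 \cdot 3 - 819} - 67824 = \frac{1}{72 - 819} - 67824 = \frac{1}{-747} - 67824 = - \frac{1}{747} - 67824 = - \frac{50664529}{747}$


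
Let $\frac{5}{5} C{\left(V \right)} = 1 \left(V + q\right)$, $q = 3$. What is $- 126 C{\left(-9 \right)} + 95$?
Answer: $851$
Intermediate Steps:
$C{\left(V \right)} = 3 + V$ ($C{\left(V \right)} = 1 \left(V + 3\right) = 1 \left(3 + V\right) = 3 + V$)
$- 126 C{\left(-9 \right)} + 95 = - 126 \left(3 - 9\right) + 95 = \left(-126\right) \left(-6\right) + 95 = 756 + 95 = 851$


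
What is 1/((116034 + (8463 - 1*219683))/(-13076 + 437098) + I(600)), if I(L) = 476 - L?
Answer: -212011/26336957 ≈ -0.0080499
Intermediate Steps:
1/((116034 + (8463 - 1*219683))/(-13076 + 437098) + I(600)) = 1/((116034 + (8463 - 1*219683))/(-13076 + 437098) + (476 - 1*600)) = 1/((116034 + (8463 - 219683))/424022 + (476 - 600)) = 1/((116034 - 211220)*(1/424022) - 124) = 1/(-95186*1/424022 - 124) = 1/(-47593/212011 - 124) = 1/(-26336957/212011) = -212011/26336957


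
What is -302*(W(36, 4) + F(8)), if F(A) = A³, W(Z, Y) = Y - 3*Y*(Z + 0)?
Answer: -25368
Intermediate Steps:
W(Z, Y) = Y - 3*Y*Z
-302*(W(36, 4) + F(8)) = -302*(4*(1 - 3*36) + 8³) = -302*(4*(1 - 108) + 512) = -302*(4*(-107) + 512) = -302*(-428 + 512) = -302*84 = -25368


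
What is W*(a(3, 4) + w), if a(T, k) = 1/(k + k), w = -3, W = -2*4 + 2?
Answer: 69/4 ≈ 17.250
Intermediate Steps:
W = -6 (W = -8 + 2 = -6)
a(T, k) = 1/(2*k)
W*(a(3, 4) + w) = -6*((½)/4 - 3) = -6*((½)*(¼) - 3) = -6*(⅛ - 3) = -6*(-23/8) = 69/4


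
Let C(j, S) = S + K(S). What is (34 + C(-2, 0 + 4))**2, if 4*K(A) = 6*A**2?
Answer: 3844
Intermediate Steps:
K(A) = 3*A**2/2 (K(A) = (6*A**2)/4 = 3*A**2/2)
C(j, S) = S + 3*S**2/2
(34 + C(-2, 0 + 4))**2 = (34 + (0 + 4)*(2 + 3*(0 + 4))/2)**2 = (34 + (1/2)*4*(2 + 3*4))**2 = (34 + (1/2)*4*(2 + 12))**2 = (34 + (1/2)*4*14)**2 = (34 + 28)**2 = 62**2 = 3844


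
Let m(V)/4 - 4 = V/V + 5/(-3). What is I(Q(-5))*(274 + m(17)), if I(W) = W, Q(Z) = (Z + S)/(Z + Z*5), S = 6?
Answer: -431/45 ≈ -9.5778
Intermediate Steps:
m(V) = 40/3 (m(V) = 16 + 4*(V/V + 5/(-3)) = 16 + 4*(1 + 5*(-1/3)) = 16 + 4*(1 - 5/3) = 16 + 4*(-2/3) = 16 - 8/3 = 40/3)
Q(Z) = (6 + Z)/(6*Z) (Q(Z) = (Z + 6)/(Z + Z*5) = (6 + Z)/(Z + 5*Z) = (6 + Z)/((6*Z)) = (6 + Z)*(1/(6*Z)) = (6 + Z)/(6*Z))
I(Q(-5))*(274 + m(17)) = ((1/6)*(6 - 5)/(-5))*(274 + 40/3) = ((1/6)*(-1/5)*1)*(862/3) = -1/30*862/3 = -431/45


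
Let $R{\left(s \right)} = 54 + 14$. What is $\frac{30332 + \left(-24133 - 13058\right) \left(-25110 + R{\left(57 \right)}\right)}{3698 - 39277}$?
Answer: $- \frac{931367354}{35579} \approx -26177.0$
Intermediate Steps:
$R{\left(s \right)} = 68$
$\frac{30332 + \left(-24133 - 13058\right) \left(-25110 + R{\left(57 \right)}\right)}{3698 - 39277} = \frac{30332 + \left(-24133 - 13058\right) \left(-25110 + 68\right)}{3698 - 39277} = \frac{30332 - -931337022}{-35579} = \left(30332 + 931337022\right) \left(- \frac{1}{35579}\right) = 931367354 \left(- \frac{1}{35579}\right) = - \frac{931367354}{35579}$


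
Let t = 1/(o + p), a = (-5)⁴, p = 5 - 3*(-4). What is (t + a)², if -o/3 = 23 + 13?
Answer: 3234651876/8281 ≈ 3.9061e+5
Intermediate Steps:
o = -108 (o = -3*(23 + 13) = -3*36 = -108)
p = 17 (p = 5 + 12 = 17)
a = 625
t = -1/91 (t = 1/(-108 + 17) = 1/(-91) = -1/91 ≈ -0.010989)
(t + a)² = (-1/91 + 625)² = (56874/91)² = 3234651876/8281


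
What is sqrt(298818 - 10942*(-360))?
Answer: 3*sqrt(470882) ≈ 2058.6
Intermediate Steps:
sqrt(298818 - 10942*(-360)) = sqrt(298818 + 3939120) = sqrt(4237938) = 3*sqrt(470882)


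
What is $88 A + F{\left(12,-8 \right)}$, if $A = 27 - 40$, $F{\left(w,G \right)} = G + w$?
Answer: $-1140$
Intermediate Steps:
$A = -13$ ($A = 27 - 40 = -13$)
$88 A + F{\left(12,-8 \right)} = 88 \left(-13\right) + \left(-8 + 12\right) = -1144 + 4 = -1140$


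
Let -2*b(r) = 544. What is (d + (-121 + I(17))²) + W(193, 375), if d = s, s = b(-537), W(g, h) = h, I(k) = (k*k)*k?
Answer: 22963367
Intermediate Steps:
b(r) = -272 (b(r) = -½*544 = -272)
I(k) = k³ (I(k) = k²*k = k³)
s = -272
d = -272
(d + (-121 + I(17))²) + W(193, 375) = (-272 + (-121 + 17³)²) + 375 = (-272 + (-121 + 4913)²) + 375 = (-272 + 4792²) + 375 = (-272 + 22963264) + 375 = 22962992 + 375 = 22963367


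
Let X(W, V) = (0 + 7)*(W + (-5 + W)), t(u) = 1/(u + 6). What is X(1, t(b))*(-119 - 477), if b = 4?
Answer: 12516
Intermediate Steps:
t(u) = 1/(6 + u)
X(W, V) = -35 + 14*W (X(W, V) = 7*(-5 + 2*W) = -35 + 14*W)
X(1, t(b))*(-119 - 477) = (-35 + 14*1)*(-119 - 477) = (-35 + 14)*(-596) = -21*(-596) = 12516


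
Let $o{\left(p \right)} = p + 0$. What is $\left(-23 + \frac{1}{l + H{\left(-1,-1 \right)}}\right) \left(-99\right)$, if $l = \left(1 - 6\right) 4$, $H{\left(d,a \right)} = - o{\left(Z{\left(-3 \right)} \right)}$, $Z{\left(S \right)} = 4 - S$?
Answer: $\frac{6842}{3} \approx 2280.7$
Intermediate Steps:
$o{\left(p \right)} = p$
$H{\left(d,a \right)} = -7$ ($H{\left(d,a \right)} = - (4 - -3) = - (4 + 3) = \left(-1\right) 7 = -7$)
$l = -20$ ($l = \left(-5\right) 4 = -20$)
$\left(-23 + \frac{1}{l + H{\left(-1,-1 \right)}}\right) \left(-99\right) = \left(-23 + \frac{1}{-20 - 7}\right) \left(-99\right) = \left(-23 + \frac{1}{-27}\right) \left(-99\right) = \left(-23 - \frac{1}{27}\right) \left(-99\right) = \left(- \frac{622}{27}\right) \left(-99\right) = \frac{6842}{3}$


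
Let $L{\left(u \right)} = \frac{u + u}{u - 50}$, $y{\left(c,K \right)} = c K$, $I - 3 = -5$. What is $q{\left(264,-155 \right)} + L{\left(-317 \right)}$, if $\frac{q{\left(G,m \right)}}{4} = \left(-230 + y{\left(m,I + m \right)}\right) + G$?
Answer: $\frac{35774326}{367} \approx 97478.0$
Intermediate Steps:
$I = -2$ ($I = 3 - 5 = -2$)
$y{\left(c,K \right)} = K c$
$L{\left(u \right)} = \frac{2 u}{-50 + u}$
$q{\left(G,m \right)} = -920 + 4 G + 4 m \left(-2 + m\right)$ ($q{\left(G,m \right)} = 4 \left(\left(-230 + \left(-2 + m\right) m\right) + G\right) = 4 \left(\left(-230 + m \left(-2 + m\right)\right) + G\right) = 4 \left(-230 + G + m \left(-2 + m\right)\right) = -920 + 4 G + 4 m \left(-2 + m\right)$)
$q{\left(264,-155 \right)} + L{\left(-317 \right)} = \left(-920 + 4 \cdot 264 + 4 \left(-155\right) \left(-2 - 155\right)\right) + 2 \left(-317\right) \frac{1}{-50 - 317} = \left(-920 + 1056 + 4 \left(-155\right) \left(-157\right)\right) + 2 \left(-317\right) \frac{1}{-367} = \left(-920 + 1056 + 97340\right) + 2 \left(-317\right) \left(- \frac{1}{367}\right) = 97476 + \frac{634}{367} = \frac{35774326}{367}$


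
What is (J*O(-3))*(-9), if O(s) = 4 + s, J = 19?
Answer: -171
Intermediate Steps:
(J*O(-3))*(-9) = (19*(4 - 3))*(-9) = (19*1)*(-9) = 19*(-9) = -171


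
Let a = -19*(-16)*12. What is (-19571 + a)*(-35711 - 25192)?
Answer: 969758469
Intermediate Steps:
a = 3648 (a = 304*12 = 3648)
(-19571 + a)*(-35711 - 25192) = (-19571 + 3648)*(-35711 - 25192) = -15923*(-60903) = 969758469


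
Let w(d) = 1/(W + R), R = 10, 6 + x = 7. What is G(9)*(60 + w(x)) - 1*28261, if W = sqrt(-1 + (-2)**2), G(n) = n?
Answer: -2688847/97 - 9*sqrt(3)/97 ≈ -27720.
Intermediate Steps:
W = sqrt(3) (W = sqrt(-1 + 4) = sqrt(3) ≈ 1.7320)
x = 1 (x = -6 + 7 = 1)
w(d) = 1/(10 + sqrt(3)) (w(d) = 1/(sqrt(3) + 10) = 1/(10 + sqrt(3)))
G(9)*(60 + w(x)) - 1*28261 = 9*(60 + (10/97 - sqrt(3)/97)) - 1*28261 = 9*(5830/97 - sqrt(3)/97) - 28261 = (52470/97 - 9*sqrt(3)/97) - 28261 = -2688847/97 - 9*sqrt(3)/97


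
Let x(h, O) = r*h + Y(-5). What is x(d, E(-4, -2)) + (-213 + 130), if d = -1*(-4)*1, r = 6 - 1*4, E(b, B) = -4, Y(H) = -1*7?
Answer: -82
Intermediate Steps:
Y(H) = -7
r = 2 (r = 6 - 4 = 2)
d = 4 (d = 4*1 = 4)
x(h, O) = -7 + 2*h (x(h, O) = 2*h - 7 = -7 + 2*h)
x(d, E(-4, -2)) + (-213 + 130) = (-7 + 2*4) + (-213 + 130) = (-7 + 8) - 83 = 1 - 83 = -82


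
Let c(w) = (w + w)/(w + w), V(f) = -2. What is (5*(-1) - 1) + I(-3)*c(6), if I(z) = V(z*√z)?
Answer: -8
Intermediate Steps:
I(z) = -2
c(w) = 1 (c(w) = (2*w)/((2*w)) = (2*w)*(1/(2*w)) = 1)
(5*(-1) - 1) + I(-3)*c(6) = (5*(-1) - 1) - 2*1 = (-5 - 1) - 2 = -6 - 2 = -8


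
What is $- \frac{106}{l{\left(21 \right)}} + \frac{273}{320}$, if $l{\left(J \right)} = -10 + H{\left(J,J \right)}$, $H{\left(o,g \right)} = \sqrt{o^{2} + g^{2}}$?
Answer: $- \frac{62857}{125120} - \frac{1113 \sqrt{2}}{391} \approx -4.528$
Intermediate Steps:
$H{\left(o,g \right)} = \sqrt{g^{2} + o^{2}}$
$l{\left(J \right)} = -10 + \sqrt{2} \sqrt{J^{2}}$ ($l{\left(J \right)} = -10 + \sqrt{J^{2} + J^{2}} = -10 + \sqrt{2 J^{2}} = -10 + \sqrt{2} \sqrt{J^{2}}$)
$- \frac{106}{l{\left(21 \right)}} + \frac{273}{320} = - \frac{106}{-10 + \sqrt{2} \sqrt{21^{2}}} + \frac{273}{320} = - \frac{106}{-10 + \sqrt{2} \sqrt{441}} + 273 \cdot \frac{1}{320} = - \frac{106}{-10 + \sqrt{2} \cdot 21} + \frac{273}{320} = - \frac{106}{-10 + 21 \sqrt{2}} + \frac{273}{320} = \frac{273}{320} - \frac{106}{-10 + 21 \sqrt{2}}$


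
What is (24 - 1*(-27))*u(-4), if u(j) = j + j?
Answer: -408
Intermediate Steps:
u(j) = 2*j
(24 - 1*(-27))*u(-4) = (24 - 1*(-27))*(2*(-4)) = (24 + 27)*(-8) = 51*(-8) = -408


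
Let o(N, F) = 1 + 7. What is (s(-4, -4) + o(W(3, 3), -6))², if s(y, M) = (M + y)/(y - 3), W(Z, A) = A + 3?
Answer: 4096/49 ≈ 83.592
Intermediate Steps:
W(Z, A) = 3 + A
o(N, F) = 8
s(y, M) = (M + y)/(-3 + y)
(s(-4, -4) + o(W(3, 3), -6))² = ((-4 - 4)/(-3 - 4) + 8)² = (-8/(-7) + 8)² = (-⅐*(-8) + 8)² = (8/7 + 8)² = (64/7)² = 4096/49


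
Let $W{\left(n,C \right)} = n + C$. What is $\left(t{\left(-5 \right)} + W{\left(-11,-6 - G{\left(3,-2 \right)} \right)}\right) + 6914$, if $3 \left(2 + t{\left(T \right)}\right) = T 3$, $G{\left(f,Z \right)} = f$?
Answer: $6887$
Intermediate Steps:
$t{\left(T \right)} = -2 + T$ ($t{\left(T \right)} = -2 + \frac{T 3}{3} = -2 + \frac{3 T}{3} = -2 + T$)
$W{\left(n,C \right)} = C + n$
$\left(t{\left(-5 \right)} + W{\left(-11,-6 - G{\left(3,-2 \right)} \right)}\right) + 6914 = \left(\left(-2 - 5\right) - 20\right) + 6914 = \left(-7 - 20\right) + 6914 = -27 + 6914 = 6887$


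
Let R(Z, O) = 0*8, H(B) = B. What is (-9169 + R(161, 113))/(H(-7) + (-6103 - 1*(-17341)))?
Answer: -9169/11231 ≈ -0.81640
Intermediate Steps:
R(Z, O) = 0
(-9169 + R(161, 113))/(H(-7) + (-6103 - 1*(-17341))) = (-9169 + 0)/(-7 + (-6103 - 1*(-17341))) = -9169/(-7 + (-6103 + 17341)) = -9169/(-7 + 11238) = -9169/11231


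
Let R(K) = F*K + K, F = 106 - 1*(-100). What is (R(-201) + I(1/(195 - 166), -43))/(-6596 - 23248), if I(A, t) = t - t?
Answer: 4623/3316 ≈ 1.3941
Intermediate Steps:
F = 206 (F = 106 + 100 = 206)
I(A, t) = 0
R(K) = 207*K (R(K) = 206*K + K = 207*K)
(R(-201) + I(1/(195 - 166), -43))/(-6596 - 23248) = (207*(-201) + 0)/(-6596 - 23248) = (-41607 + 0)/(-29844) = -41607*(-1/29844) = 4623/3316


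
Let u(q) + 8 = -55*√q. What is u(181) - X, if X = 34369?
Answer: -34377 - 55*√181 ≈ -35117.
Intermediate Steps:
u(q) = -8 - 55*√q
u(181) - X = (-8 - 55*√181) - 1*34369 = (-8 - 55*√181) - 34369 = -34377 - 55*√181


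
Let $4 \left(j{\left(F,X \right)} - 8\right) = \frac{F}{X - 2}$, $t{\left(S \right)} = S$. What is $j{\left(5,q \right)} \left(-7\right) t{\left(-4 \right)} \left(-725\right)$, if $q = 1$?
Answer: $-137025$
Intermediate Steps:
$j{\left(F,X \right)} = 8 + \frac{F}{4 \left(-2 + X\right)}$ ($j{\left(F,X \right)} = 8 + \frac{F \frac{1}{X - 2}}{4} = 8 + \frac{F \frac{1}{-2 + X}}{4} = 8 + \frac{F}{4 \left(-2 + X\right)}$)
$j{\left(5,q \right)} \left(-7\right) t{\left(-4 \right)} \left(-725\right) = \frac{-64 + 5 + 32 \cdot 1}{4 \left(-2 + 1\right)} \left(-7\right) \left(-4\right) \left(-725\right) = \frac{-64 + 5 + 32}{4 \left(-1\right)} \left(-7\right) \left(-4\right) \left(-725\right) = \frac{1}{4} \left(-1\right) \left(-27\right) \left(-7\right) \left(-4\right) \left(-725\right) = \frac{27}{4} \left(-7\right) \left(-4\right) \left(-725\right) = \left(- \frac{189}{4}\right) \left(-4\right) \left(-725\right) = 189 \left(-725\right) = -137025$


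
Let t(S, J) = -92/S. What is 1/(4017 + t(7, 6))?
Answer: 7/28027 ≈ 0.00024976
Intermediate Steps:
1/(4017 + t(7, 6)) = 1/(4017 - 92/7) = 1/(28027/7) = 7/28027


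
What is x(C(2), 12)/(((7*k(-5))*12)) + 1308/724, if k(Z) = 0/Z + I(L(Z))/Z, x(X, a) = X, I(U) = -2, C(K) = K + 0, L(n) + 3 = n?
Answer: 28373/15204 ≈ 1.8662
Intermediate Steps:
L(n) = -3 + n
C(K) = K
k(Z) = -2/Z (k(Z) = 0/Z - 2/Z = 0 - 2/Z = -2/Z)
x(C(2), 12)/(((7*k(-5))*12)) + 1308/724 = 2/(((7*(-2/(-5)))*12)) + 1308/724 = 2/(((7*(-2*(-1/5)))*12)) + 1308*(1/724) = 2/(((7*(2/5))*12)) + 327/181 = 2/(((14/5)*12)) + 327/181 = 2/(168/5) + 327/181 = 2*(5/168) + 327/181 = 5/84 + 327/181 = 28373/15204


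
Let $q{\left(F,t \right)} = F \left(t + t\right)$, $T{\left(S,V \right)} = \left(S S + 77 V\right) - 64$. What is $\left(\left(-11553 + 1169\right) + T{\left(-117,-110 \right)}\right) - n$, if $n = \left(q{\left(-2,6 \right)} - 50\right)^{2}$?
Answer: $-10705$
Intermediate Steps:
$T{\left(S,V \right)} = -64 + S^{2} + 77 V$ ($T{\left(S,V \right)} = \left(S^{2} + 77 V\right) - 64 = -64 + S^{2} + 77 V$)
$q{\left(F,t \right)} = 2 F t$ ($q{\left(F,t \right)} = F 2 t = 2 F t$)
$n = 5476$ ($n = \left(2 \left(-2\right) 6 - 50\right)^{2} = \left(-24 - 50\right)^{2} = \left(-74\right)^{2} = 5476$)
$\left(\left(-11553 + 1169\right) + T{\left(-117,-110 \right)}\right) - n = \left(\left(-11553 + 1169\right) + \left(-64 + \left(-117\right)^{2} + 77 \left(-110\right)\right)\right) - 5476 = \left(-10384 - -5155\right) - 5476 = \left(-10384 + 5155\right) - 5476 = -5229 - 5476 = -10705$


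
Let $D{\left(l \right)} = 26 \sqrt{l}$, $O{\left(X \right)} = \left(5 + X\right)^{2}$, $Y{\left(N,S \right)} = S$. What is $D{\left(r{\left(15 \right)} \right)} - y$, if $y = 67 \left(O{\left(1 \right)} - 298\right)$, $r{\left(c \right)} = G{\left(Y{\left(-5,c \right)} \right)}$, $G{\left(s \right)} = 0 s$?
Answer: $17554$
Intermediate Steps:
$G{\left(s \right)} = 0$
$r{\left(c \right)} = 0$
$y = -17554$ ($y = 67 \left(\left(5 + 1\right)^{2} - 298\right) = 67 \left(6^{2} - 298\right) = 67 \left(36 - 298\right) = 67 \left(-262\right) = -17554$)
$D{\left(r{\left(15 \right)} \right)} - y = 26 \sqrt{0} - -17554 = 26 \cdot 0 + 17554 = 0 + 17554 = 17554$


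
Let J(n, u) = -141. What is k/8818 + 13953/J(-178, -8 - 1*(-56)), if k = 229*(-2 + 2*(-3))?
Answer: -20549311/207223 ≈ -99.165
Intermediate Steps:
k = -1832 (k = 229*(-2 - 6) = 229*(-8) = -1832)
k/8818 + 13953/J(-178, -8 - 1*(-56)) = -1832/8818 + 13953/(-141) = -1832*1/8818 + 13953*(-1/141) = -916/4409 - 4651/47 = -20549311/207223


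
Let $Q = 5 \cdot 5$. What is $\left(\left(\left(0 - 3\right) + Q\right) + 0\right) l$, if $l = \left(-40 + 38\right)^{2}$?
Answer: $88$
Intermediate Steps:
$Q = 25$
$l = 4$ ($l = \left(-2\right)^{2} = 4$)
$\left(\left(\left(0 - 3\right) + Q\right) + 0\right) l = \left(\left(\left(0 - 3\right) + 25\right) + 0\right) 4 = \left(\left(-3 + 25\right) + 0\right) 4 = \left(22 + 0\right) 4 = 22 \cdot 4 = 88$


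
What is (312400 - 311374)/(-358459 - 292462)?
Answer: -54/34259 ≈ -0.0015762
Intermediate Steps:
(312400 - 311374)/(-358459 - 292462) = 1026/(-650921) = 1026*(-1/650921) = -54/34259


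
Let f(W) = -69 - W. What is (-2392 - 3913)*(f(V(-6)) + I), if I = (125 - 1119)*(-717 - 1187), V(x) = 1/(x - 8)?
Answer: -167051599195/14 ≈ -1.1932e+10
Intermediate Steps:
V(x) = 1/(-8 + x)
I = 1892576 (I = -994*(-1904) = 1892576)
(-2392 - 3913)*(f(V(-6)) + I) = (-2392 - 3913)*((-69 - 1/(-8 - 6)) + 1892576) = -6305*((-69 - 1/(-14)) + 1892576) = -6305*((-69 - 1*(-1/14)) + 1892576) = -6305*((-69 + 1/14) + 1892576) = -6305*(-965/14 + 1892576) = -6305*26495099/14 = -167051599195/14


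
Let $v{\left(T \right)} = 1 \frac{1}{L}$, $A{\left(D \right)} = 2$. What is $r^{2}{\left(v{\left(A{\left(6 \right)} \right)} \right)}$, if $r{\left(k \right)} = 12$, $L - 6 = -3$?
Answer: $144$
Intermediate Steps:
$L = 3$ ($L = 6 - 3 = 3$)
$v{\left(T \right)} = \frac{1}{3}$ ($v{\left(T \right)} = 1 \cdot \frac{1}{3} = \frac{1}{3}$)
$r^{2}{\left(v{\left(A{\left(6 \right)} \right)} \right)} = 12^{2} = 144$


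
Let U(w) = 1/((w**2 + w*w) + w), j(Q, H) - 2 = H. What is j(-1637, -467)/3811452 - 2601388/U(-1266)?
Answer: -10590102984432188987/1270484 ≈ -8.3355e+12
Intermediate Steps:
j(Q, H) = 2 + H
U(w) = 1/(w + 2*w**2) (U(w) = 1/((w**2 + w**2) + w) = 1/(2*w**2 + w) = 1/(w + 2*w**2))
j(-1637, -467)/3811452 - 2601388/U(-1266) = (2 - 467)/3811452 - 2601388/(1/((-1266)*(1 + 2*(-1266)))) = -465*1/3811452 - 2601388/((-1/(1266*(1 - 2532)))) = -155/1270484 - 2601388/((-1/1266/(-2531))) = -155/1270484 - 2601388/((-1/1266*(-1/2531))) = -155/1270484 - 2601388/1/3204246 = -155/1270484 - 2601388*3204246 = -155/1270484 - 8335487093448 = -10590102984432188987/1270484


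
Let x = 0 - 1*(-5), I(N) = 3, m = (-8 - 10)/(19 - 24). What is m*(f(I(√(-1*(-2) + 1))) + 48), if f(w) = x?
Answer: 954/5 ≈ 190.80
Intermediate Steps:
m = 18/5 (m = -18/(-5) = -18*(-⅕) = 18/5 ≈ 3.6000)
x = 5 (x = 0 + 5 = 5)
f(w) = 5
m*(f(I(√(-1*(-2) + 1))) + 48) = 18*(5 + 48)/5 = (18/5)*53 = 954/5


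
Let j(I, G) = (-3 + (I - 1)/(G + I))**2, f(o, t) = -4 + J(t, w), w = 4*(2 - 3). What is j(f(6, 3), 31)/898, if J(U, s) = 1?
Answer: 242/22001 ≈ 0.011000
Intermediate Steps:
w = -4 (w = 4*(-1) = -4)
f(o, t) = -3 (f(o, t) = -4 + 1 = -3)
j(I, G) = (-3 + (-1 + I)/(G + I))**2
j(f(6, 3), 31)/898 = ((1 + 2*(-3) + 3*31)**2/(31 - 3)**2)/898 = ((1 - 6 + 93)**2/28**2)*(1/898) = ((1/784)*88**2)*(1/898) = ((1/784)*7744)*(1/898) = (484/49)*(1/898) = 242/22001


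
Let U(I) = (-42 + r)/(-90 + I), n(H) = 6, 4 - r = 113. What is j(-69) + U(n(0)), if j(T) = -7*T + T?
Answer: 34927/84 ≈ 415.80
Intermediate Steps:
r = -109 (r = 4 - 1*113 = 4 - 113 = -109)
j(T) = -6*T
U(I) = -151/(-90 + I) (U(I) = (-42 - 109)/(-90 + I) = -151/(-90 + I))
j(-69) + U(n(0)) = -6*(-69) - 151/(-90 + 6) = 414 - 151/(-84) = 414 - 151*(-1/84) = 414 + 151/84 = 34927/84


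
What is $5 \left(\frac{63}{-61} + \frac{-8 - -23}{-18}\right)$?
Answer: $- \frac{3415}{366} \approx -9.3306$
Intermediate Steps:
$5 \left(\frac{63}{-61} + \frac{-8 - -23}{-18}\right) = 5 \left(63 \left(- \frac{1}{61}\right) + \left(-8 + 23\right) \left(- \frac{1}{18}\right)\right) = 5 \left(- \frac{63}{61} + 15 \left(- \frac{1}{18}\right)\right) = 5 \left(- \frac{63}{61} - \frac{5}{6}\right) = 5 \left(- \frac{683}{366}\right) = - \frac{3415}{366}$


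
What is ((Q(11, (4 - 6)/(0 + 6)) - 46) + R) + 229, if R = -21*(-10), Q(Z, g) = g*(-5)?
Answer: 1184/3 ≈ 394.67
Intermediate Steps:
Q(Z, g) = -5*g
R = 210
((Q(11, (4 - 6)/(0 + 6)) - 46) + R) + 229 = ((-5*(4 - 6)/(0 + 6) - 46) + 210) + 229 = ((-(-10)/6 - 46) + 210) + 229 = ((-5*(-⅓) - 46) + 210) + 229 = ((5/3 - 46) + 210) + 229 = (-133/3 + 210) + 229 = 497/3 + 229 = 1184/3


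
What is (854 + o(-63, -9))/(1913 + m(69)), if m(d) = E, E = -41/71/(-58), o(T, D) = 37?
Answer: 1223046/2625925 ≈ 0.46576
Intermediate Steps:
E = 41/4118 (E = -41*1/71*(-1/58) = -41/71*(-1/58) = 41/4118 ≈ 0.0099563)
m(d) = 41/4118
(854 + o(-63, -9))/(1913 + m(69)) = (854 + 37)/(1913 + 41/4118) = 891/(7877775/4118) = 891*(4118/7877775) = 1223046/2625925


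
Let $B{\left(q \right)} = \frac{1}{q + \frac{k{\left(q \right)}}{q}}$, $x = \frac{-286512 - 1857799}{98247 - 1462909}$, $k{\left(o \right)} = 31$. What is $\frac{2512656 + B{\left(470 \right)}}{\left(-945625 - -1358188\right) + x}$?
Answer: $\frac{58273545122946644}{9568201991110679} \approx 6.0903$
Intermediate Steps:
$x = \frac{164947}{104974}$ ($x = - \frac{2144311}{-1364662} = \left(-2144311\right) \left(- \frac{1}{1364662}\right) = \frac{164947}{104974} \approx 1.5713$)
$B{\left(q \right)} = \frac{1}{q + \frac{31}{q}}$
$\frac{2512656 + B{\left(470 \right)}}{\left(-945625 - -1358188\right) + x} = \frac{2512656 + \frac{470}{31 + 470^{2}}}{\left(-945625 - -1358188\right) + \frac{164947}{104974}} = \frac{2512656 + \frac{470}{31 + 220900}}{\left(-945625 + 1358188\right) + \frac{164947}{104974}} = \frac{2512656 + \frac{470}{220931}}{412563 + \frac{164947}{104974}} = \frac{2512656 + 470 \cdot \frac{1}{220931}}{\frac{43308553309}{104974}} = \left(2512656 + \frac{470}{220931}\right) \frac{104974}{43308553309} = \frac{555123603206}{220931} \cdot \frac{104974}{43308553309} = \frac{58273545122946644}{9568201991110679}$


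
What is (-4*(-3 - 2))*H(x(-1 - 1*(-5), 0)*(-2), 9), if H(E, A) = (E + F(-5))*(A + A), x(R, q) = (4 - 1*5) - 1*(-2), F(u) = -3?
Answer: -1800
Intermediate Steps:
x(R, q) = 1 (x(R, q) = (4 - 5) + 2 = -1 + 2 = 1)
H(E, A) = 2*A*(-3 + E) (H(E, A) = (E - 3)*(A + A) = (-3 + E)*(2*A) = 2*A*(-3 + E))
(-4*(-3 - 2))*H(x(-1 - 1*(-5), 0)*(-2), 9) = (-4*(-3 - 2))*(2*9*(-3 + 1*(-2))) = (-4*(-5))*(2*9*(-3 - 2)) = 20*(2*9*(-5)) = 20*(-90) = -1800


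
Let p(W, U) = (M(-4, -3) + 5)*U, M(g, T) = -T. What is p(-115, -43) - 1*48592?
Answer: -48936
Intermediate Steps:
p(W, U) = 8*U (p(W, U) = (-1*(-3) + 5)*U = (3 + 5)*U = 8*U)
p(-115, -43) - 1*48592 = 8*(-43) - 1*48592 = -344 - 48592 = -48936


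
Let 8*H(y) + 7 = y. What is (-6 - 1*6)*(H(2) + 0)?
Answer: 15/2 ≈ 7.5000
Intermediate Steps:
H(y) = -7/8 + y/8
(-6 - 1*6)*(H(2) + 0) = (-6 - 1*6)*((-7/8 + (⅛)*2) + 0) = (-6 - 6)*((-7/8 + ¼) + 0) = -12*(-5/8 + 0) = -12*(-5/8) = 15/2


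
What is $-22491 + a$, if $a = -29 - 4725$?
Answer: $-27245$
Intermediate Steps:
$a = -4754$ ($a = -29 - 4725 = -4754$)
$-22491 + a = -22491 - 4754 = -27245$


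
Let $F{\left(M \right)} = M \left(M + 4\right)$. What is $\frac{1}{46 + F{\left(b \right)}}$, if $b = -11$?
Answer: $\frac{1}{123} \approx 0.0081301$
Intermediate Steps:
$F{\left(M \right)} = M \left(4 + M\right)$
$\frac{1}{46 + F{\left(b \right)}} = \frac{1}{46 - 11 \left(4 - 11\right)} = \frac{1}{46 - -77} = \frac{1}{46 + 77} = \frac{1}{123}$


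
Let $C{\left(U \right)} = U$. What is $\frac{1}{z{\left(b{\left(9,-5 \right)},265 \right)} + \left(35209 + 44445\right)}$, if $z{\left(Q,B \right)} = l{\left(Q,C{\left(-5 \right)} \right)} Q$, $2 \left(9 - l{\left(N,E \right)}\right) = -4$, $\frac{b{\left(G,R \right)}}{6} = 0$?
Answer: $\frac{1}{79654} \approx 1.2554 \cdot 10^{-5}$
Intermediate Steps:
$b{\left(G,R \right)} = 0$ ($b{\left(G,R \right)} = 6 \cdot 0 = 0$)
$l{\left(N,E \right)} = 11$ ($l{\left(N,E \right)} = 9 - -2 = 9 + 2 = 11$)
$z{\left(Q,B \right)} = 11 Q$
$\frac{1}{z{\left(b{\left(9,-5 \right)},265 \right)} + \left(35209 + 44445\right)} = \frac{1}{11 \cdot 0 + \left(35209 + 44445\right)} = \frac{1}{0 + 79654} = \frac{1}{79654}$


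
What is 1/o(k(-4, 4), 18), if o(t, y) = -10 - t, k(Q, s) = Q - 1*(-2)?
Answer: -⅛ ≈ -0.12500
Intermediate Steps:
k(Q, s) = 2 + Q (k(Q, s) = Q + 2 = 2 + Q)
1/o(k(-4, 4), 18) = 1/(-10 - (2 - 4)) = 1/(-10 - 1*(-2)) = 1/(-10 + 2) = 1/(-8) = -⅛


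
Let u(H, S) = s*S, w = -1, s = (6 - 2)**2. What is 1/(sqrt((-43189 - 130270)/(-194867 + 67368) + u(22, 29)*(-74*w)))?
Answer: sqrt(558187960203377)/4377979123 ≈ 0.0053966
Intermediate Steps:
s = 16 (s = 4**2 = 16)
u(H, S) = 16*S
1/(sqrt((-43189 - 130270)/(-194867 + 67368) + u(22, 29)*(-74*w))) = 1/(sqrt((-43189 - 130270)/(-194867 + 67368) + (16*29)*(-74*(-1)))) = 1/(sqrt(-173459/(-127499) + 464*74)) = 1/(sqrt(-173459*(-1/127499) + 34336)) = 1/(sqrt(173459/127499 + 34336)) = 1/(sqrt(4377979123/127499)) = 1/(sqrt(558187960203377)/127499) = sqrt(558187960203377)/4377979123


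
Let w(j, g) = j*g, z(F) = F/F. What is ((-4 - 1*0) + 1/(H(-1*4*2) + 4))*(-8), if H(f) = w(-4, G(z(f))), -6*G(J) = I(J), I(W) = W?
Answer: 212/7 ≈ 30.286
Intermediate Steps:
z(F) = 1
G(J) = -J/6
w(j, g) = g*j
H(f) = ⅔ (H(f) = -⅙*1*(-4) = -⅙*(-4) = ⅔)
((-4 - 1*0) + 1/(H(-1*4*2) + 4))*(-8) = ((-4 - 1*0) + 1/(⅔ + 4))*(-8) = ((-4 + 0) + 1/(14/3))*(-8) = (-4 + 3/14)*(-8) = -53/14*(-8) = 212/7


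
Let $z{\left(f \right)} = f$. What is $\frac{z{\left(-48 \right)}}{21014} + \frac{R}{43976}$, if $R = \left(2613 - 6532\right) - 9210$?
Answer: $- \frac{139001827}{462055832} \approx -0.30083$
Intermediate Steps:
$R = -13129$ ($R = -3919 - 9210 = -13129$)
$\frac{z{\left(-48 \right)}}{21014} + \frac{R}{43976} = - \frac{48}{21014} - \frac{13129}{43976} = \left(-48\right) \frac{1}{21014} - \frac{13129}{43976} = - \frac{24}{10507} - \frac{13129}{43976} = - \frac{139001827}{462055832}$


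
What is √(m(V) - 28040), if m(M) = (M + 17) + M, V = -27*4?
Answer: I*√28239 ≈ 168.04*I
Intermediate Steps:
V = -108
m(M) = 17 + 2*M (m(M) = (17 + M) + M = 17 + 2*M)
√(m(V) - 28040) = √((17 + 2*(-108)) - 28040) = √((17 - 216) - 28040) = √(-199 - 28040) = √(-28239) = I*√28239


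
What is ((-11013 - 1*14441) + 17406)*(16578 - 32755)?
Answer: 130192496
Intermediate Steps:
((-11013 - 1*14441) + 17406)*(16578 - 32755) = ((-11013 - 14441) + 17406)*(-16177) = (-25454 + 17406)*(-16177) = -8048*(-16177) = 130192496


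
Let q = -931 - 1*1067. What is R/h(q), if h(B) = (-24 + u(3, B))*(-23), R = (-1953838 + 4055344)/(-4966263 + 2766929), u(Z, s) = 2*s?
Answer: -350251/33891736940 ≈ -1.0334e-5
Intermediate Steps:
q = -1998 (q = -931 - 1067 = -1998)
R = -1050753/1099667 (R = 2101506/(-2199334) = 2101506*(-1/2199334) = -1050753/1099667 ≈ -0.95552)
h(B) = 552 - 46*B (h(B) = (-24 + 2*B)*(-23) = 552 - 46*B)
R/h(q) = -1050753/(1099667*(552 - 46*(-1998))) = -1050753/(1099667*(552 + 91908)) = -1050753/1099667/92460 = -1050753/1099667*1/92460 = -350251/33891736940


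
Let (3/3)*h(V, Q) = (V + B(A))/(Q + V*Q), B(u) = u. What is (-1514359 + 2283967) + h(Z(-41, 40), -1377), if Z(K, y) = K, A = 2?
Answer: 14130002867/18360 ≈ 7.6961e+5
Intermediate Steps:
h(V, Q) = (2 + V)/(Q + Q*V) (h(V, Q) = (V + 2)/(Q + V*Q) = (2 + V)/(Q + Q*V))
(-1514359 + 2283967) + h(Z(-41, 40), -1377) = (-1514359 + 2283967) + (2 - 41)/((-1377)*(1 - 41)) = 769608 - 1/1377*(-39)/(-40) = 769608 - 1/1377*(-1/40)*(-39) = 769608 - 13/18360 = 14130002867/18360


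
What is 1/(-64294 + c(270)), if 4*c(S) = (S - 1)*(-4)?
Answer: -1/64563 ≈ -1.5489e-5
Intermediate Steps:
c(S) = 1 - S (c(S) = ((S - 1)*(-4))/4 = ((-1 + S)*(-4))/4 = (4 - 4*S)/4 = 1 - S)
1/(-64294 + c(270)) = 1/(-64294 + (1 - 1*270)) = 1/(-64294 + (1 - 270)) = 1/(-64294 - 269) = 1/(-64563) = -1/64563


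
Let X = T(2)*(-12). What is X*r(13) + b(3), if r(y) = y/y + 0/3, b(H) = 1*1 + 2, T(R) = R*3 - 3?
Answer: -33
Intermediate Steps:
T(R) = -3 + 3*R (T(R) = 3*R - 3 = -3 + 3*R)
b(H) = 3 (b(H) = 1 + 2 = 3)
X = -36 (X = (-3 + 3*2)*(-12) = (-3 + 6)*(-12) = 3*(-12) = -36)
r(y) = 1 (r(y) = 1 + 0*(⅓) = 1 + 0 = 1)
X*r(13) + b(3) = -36*1 + 3 = -36 + 3 = -33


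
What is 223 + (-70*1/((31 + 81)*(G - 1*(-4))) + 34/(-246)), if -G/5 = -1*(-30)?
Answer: 32017831/143664 ≈ 222.87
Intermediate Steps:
G = -150 (G = -(-5)*(-30) = -5*30 = -150)
223 + (-70*1/((31 + 81)*(G - 1*(-4))) + 34/(-246)) = 223 + (-70*1/((-150 - 1*(-4))*(31 + 81)) + 34/(-246)) = 223 + (-70*1/(112*(-150 + 4)) + 34*(-1/246)) = 223 + (-70/((-146*112)) - 17/123) = 223 + (-70/(-16352) - 17/123) = 223 + (-70*(-1/16352) - 17/123) = 223 + (5/1168 - 17/123) = 223 - 19241/143664 = 32017831/143664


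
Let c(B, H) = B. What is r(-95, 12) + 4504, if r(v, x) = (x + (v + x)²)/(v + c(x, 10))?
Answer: 366931/83 ≈ 4420.9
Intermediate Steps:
r(v, x) = (x + (v + x)²)/(v + x)
r(-95, 12) + 4504 = (-95 + 12 + 12/(-95 + 12)) + 4504 = (-95 + 12 + 12/(-83)) + 4504 = (-95 + 12 + 12*(-1/83)) + 4504 = (-95 + 12 - 12/83) + 4504 = -6901/83 + 4504 = 366931/83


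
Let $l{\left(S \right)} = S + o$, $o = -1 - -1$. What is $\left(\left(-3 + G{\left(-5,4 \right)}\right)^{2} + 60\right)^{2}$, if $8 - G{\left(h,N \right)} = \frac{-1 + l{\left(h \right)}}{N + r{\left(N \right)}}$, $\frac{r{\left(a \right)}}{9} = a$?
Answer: $\frac{1197782881}{160000} \approx 7486.1$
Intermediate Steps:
$o = 0$ ($o = -1 + 1 = 0$)
$r{\left(a \right)} = 9 a$
$l{\left(S \right)} = S$ ($l{\left(S \right)} = S + 0 = S$)
$G{\left(h,N \right)} = 8 - \frac{-1 + h}{10 N}$ ($G{\left(h,N \right)} = 8 - \frac{-1 + h}{N + 9 N} = 8 - \frac{-1 + h}{10 N}$)
$\left(\left(-3 + G{\left(-5,4 \right)}\right)^{2} + 60\right)^{2} = \left(\left(-3 + \frac{1 - -5 + 80 \cdot 4}{10 \cdot 4}\right)^{2} + 60\right)^{2} = \left(\left(-3 + \frac{1}{10} \cdot \frac{1}{4} \left(1 + 5 + 320\right)\right)^{2} + 60\right)^{2} = \left(\left(-3 + \frac{1}{10} \cdot \frac{1}{4} \cdot 326\right)^{2} + 60\right)^{2} = \left(\left(-3 + \frac{163}{20}\right)^{2} + 60\right)^{2} = \left(\left(\frac{103}{20}\right)^{2} + 60\right)^{2} = \left(\frac{10609}{400} + 60\right)^{2} = \left(\frac{34609}{400}\right)^{2} = \frac{1197782881}{160000}$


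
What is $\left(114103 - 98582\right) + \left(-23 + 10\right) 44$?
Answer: $14949$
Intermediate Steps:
$\left(114103 - 98582\right) + \left(-23 + 10\right) 44 = 15521 - 572 = 14949$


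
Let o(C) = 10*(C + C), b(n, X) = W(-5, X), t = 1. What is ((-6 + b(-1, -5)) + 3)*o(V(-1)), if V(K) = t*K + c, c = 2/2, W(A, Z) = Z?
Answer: 0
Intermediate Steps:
c = 1 (c = 2*(½) = 1)
b(n, X) = X
V(K) = 1 + K (V(K) = 1*K + 1 = K + 1 = 1 + K)
o(C) = 20*C (o(C) = 10*(2*C) = 20*C)
((-6 + b(-1, -5)) + 3)*o(V(-1)) = ((-6 - 5) + 3)*(20*(1 - 1)) = (-11 + 3)*(20*0) = -8*0 = 0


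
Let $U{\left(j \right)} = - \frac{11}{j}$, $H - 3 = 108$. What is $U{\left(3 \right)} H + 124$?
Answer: $-283$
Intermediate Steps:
$H = 111$ ($H = 3 + 108 = 111$)
$U{\left(3 \right)} H + 124 = - \frac{11}{3} \cdot 111 + 124 = \left(-11\right) \frac{1}{3} \cdot 111 + 124 = \left(- \frac{11}{3}\right) 111 + 124 = -407 + 124 = -283$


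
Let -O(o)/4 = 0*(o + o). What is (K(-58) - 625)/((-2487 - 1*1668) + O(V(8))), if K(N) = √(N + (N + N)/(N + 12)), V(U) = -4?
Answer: 125/831 - 2*I*√7337/95565 ≈ 0.15042 - 0.0017926*I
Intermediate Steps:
O(o) = 0 (O(o) = -0*(o + o) = -0*2*o = -4*0 = 0)
K(N) = √(N + 2*N/(12 + N)) (K(N) = √(N + (2*N)/(12 + N)) = √(N + 2*N/(12 + N)))
(K(-58) - 625)/((-2487 - 1*1668) + O(V(8))) = (√(-58*(14 - 58)/(12 - 58)) - 625)/((-2487 - 1*1668) + 0) = (√(-58*(-44)/(-46)) - 625)/((-2487 - 1668) + 0) = (√(-58*(-1/46)*(-44)) - 625)/(-4155 + 0) = (√(-1276/23) - 625)/(-4155) = (2*I*√7337/23 - 625)*(-1/4155) = (-625 + 2*I*√7337/23)*(-1/4155) = 125/831 - 2*I*√7337/95565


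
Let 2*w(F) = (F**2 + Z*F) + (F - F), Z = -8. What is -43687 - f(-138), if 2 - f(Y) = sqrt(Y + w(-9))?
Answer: -43689 + I*sqrt(246)/2 ≈ -43689.0 + 7.8422*I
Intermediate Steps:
w(F) = F**2/2 - 4*F (w(F) = ((F**2 - 8*F) + (F - F))/2 = ((F**2 - 8*F) + 0)/2 = (F**2 - 8*F)/2 = F**2/2 - 4*F)
f(Y) = 2 - sqrt(153/2 + Y) (f(Y) = 2 - sqrt(Y + (1/2)*(-9)*(-8 - 9)) = 2 - sqrt(Y + (1/2)*(-9)*(-17)) = 2 - sqrt(Y + 153/2) = 2 - sqrt(153/2 + Y))
-43687 - f(-138) = -43687 - (2 - sqrt(306 + 4*(-138))/2) = -43687 - (2 - sqrt(306 - 552)/2) = -43687 - (2 - I*sqrt(246)/2) = -43687 + (-2 + I*sqrt(246)/2) = -43689 + I*sqrt(246)/2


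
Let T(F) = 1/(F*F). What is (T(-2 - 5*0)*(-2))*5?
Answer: -5/2 ≈ -2.5000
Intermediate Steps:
T(F) = F⁻² (T(F) = 1/(F²) = F⁻²)
(T(-2 - 5*0)*(-2))*5 = (-2/(-2 - 5*0)²)*5 = (-2/(-2 + 0)²)*5 = (-2/(-2)²)*5 = ((¼)*(-2))*5 = -½*5 = -5/2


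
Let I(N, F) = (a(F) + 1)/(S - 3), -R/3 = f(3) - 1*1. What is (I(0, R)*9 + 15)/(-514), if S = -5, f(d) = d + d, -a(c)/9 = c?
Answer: 69/257 ≈ 0.26848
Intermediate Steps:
a(c) = -9*c
f(d) = 2*d
R = -15 (R = -3*(2*3 - 1*1) = -3*(6 - 1) = -3*5 = -15)
I(N, F) = -⅛ + 9*F/8 (I(N, F) = (-9*F + 1)/(-5 - 3) = (1 - 9*F)/(-8) = (1 - 9*F)*(-⅛) = -⅛ + 9*F/8)
(I(0, R)*9 + 15)/(-514) = ((-⅛ + (9/8)*(-15))*9 + 15)/(-514) = ((-⅛ - 135/8)*9 + 15)*(-1/514) = (-17*9 + 15)*(-1/514) = (-153 + 15)*(-1/514) = -138*(-1/514) = 69/257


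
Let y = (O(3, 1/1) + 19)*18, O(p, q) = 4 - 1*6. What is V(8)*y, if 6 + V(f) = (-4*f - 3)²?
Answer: 373014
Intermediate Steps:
O(p, q) = -2 (O(p, q) = 4 - 6 = -2)
V(f) = -6 + (-3 - 4*f)² (V(f) = -6 + (-4*f - 3)² = -6 + (-3 - 4*f)²)
y = 306 (y = (-2 + 19)*18 = 17*18 = 306)
V(8)*y = (-6 + (3 + 4*8)²)*306 = (-6 + (3 + 32)²)*306 = (-6 + 35²)*306 = (-6 + 1225)*306 = 1219*306 = 373014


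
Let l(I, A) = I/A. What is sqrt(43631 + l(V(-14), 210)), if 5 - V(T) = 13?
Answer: sqrt(481031355)/105 ≈ 208.88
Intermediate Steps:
V(T) = -8 (V(T) = 5 - 1*13 = 5 - 13 = -8)
sqrt(43631 + l(V(-14), 210)) = sqrt(43631 - 8/210) = sqrt(43631 - 8*1/210) = sqrt(43631 - 4/105) = sqrt(4581251/105) = sqrt(481031355)/105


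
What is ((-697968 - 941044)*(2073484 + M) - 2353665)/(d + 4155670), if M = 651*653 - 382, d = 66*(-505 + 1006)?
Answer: -4094590327125/4188736 ≈ -9.7752e+5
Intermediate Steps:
d = 33066 (d = 66*501 = 33066)
M = 424721 (M = 425103 - 382 = 424721)
((-697968 - 941044)*(2073484 + M) - 2353665)/(d + 4155670) = ((-697968 - 941044)*(2073484 + 424721) - 2353665)/(33066 + 4155670) = (-1639012*2498205 - 2353665)/4188736 = (-4094587973460 - 2353665)*(1/4188736) = -4094590327125*1/4188736 = -4094590327125/4188736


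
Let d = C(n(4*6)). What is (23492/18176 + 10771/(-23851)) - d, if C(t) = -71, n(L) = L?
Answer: 7786038523/108378944 ≈ 71.841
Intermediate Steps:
d = -71
(23492/18176 + 10771/(-23851)) - d = (23492/18176 + 10771/(-23851)) - 1*(-71) = (23492*(1/18176) + 10771*(-1/23851)) + 71 = (5873/4544 - 10771/23851) + 71 = 91133499/108378944 + 71 = 7786038523/108378944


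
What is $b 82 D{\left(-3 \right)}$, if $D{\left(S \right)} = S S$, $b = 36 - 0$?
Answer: $26568$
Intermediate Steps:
$b = 36$ ($b = 36 + 0 = 36$)
$D{\left(S \right)} = S^{2}$
$b 82 D{\left(-3 \right)} = 36 \cdot 82 \left(-3\right)^{2} = 2952 \cdot 9 = 26568$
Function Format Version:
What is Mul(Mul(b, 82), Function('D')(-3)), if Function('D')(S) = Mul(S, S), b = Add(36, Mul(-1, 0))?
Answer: 26568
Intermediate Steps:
b = 36 (b = Add(36, 0) = 36)
Function('D')(S) = Pow(S, 2)
Mul(Mul(b, 82), Function('D')(-3)) = Mul(Mul(36, 82), Pow(-3, 2)) = Mul(2952, 9) = 26568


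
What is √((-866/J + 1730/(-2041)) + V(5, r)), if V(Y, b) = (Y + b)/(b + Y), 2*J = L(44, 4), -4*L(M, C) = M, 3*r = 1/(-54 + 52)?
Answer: √79441359283/22451 ≈ 12.554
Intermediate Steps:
r = -⅙ (r = 1/(3*(-54 + 52)) = (⅓)/(-2) = (⅓)*(-½) = -⅙ ≈ -0.16667)
L(M, C) = -M/4
J = -11/2 (J = (-¼*44)/2 = (½)*(-11) = -11/2 ≈ -5.5000)
V(Y, b) = 1 (V(Y, b) = (Y + b)/(Y + b) = 1)
√((-866/J + 1730/(-2041)) + V(5, r)) = √((-866/(-11/2) + 1730/(-2041)) + 1) = √((-866*(-2/11) + 1730*(-1/2041)) + 1) = √((1732/11 - 1730/2041) + 1) = √(3515982/22451 + 1) = √(3538433/22451) = √79441359283/22451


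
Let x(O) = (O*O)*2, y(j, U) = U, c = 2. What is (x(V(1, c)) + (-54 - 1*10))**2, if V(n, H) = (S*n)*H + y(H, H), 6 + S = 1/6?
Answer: 1223236/81 ≈ 15102.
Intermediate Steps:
S = -35/6 (S = -6 + 1/6 = -35/6 ≈ -5.8333)
V(n, H) = H - 35*H*n/6 (V(n, H) = (-35*n/6)*H + H = -35*H*n/6 + H = H - 35*H*n/6)
x(O) = 2*O**2 (x(O) = O**2*2 = 2*O**2)
(x(V(1, c)) + (-54 - 1*10))**2 = (2*((1/6)*2*(6 - 35*1))**2 + (-54 - 1*10))**2 = (2*((1/6)*2*(6 - 35))**2 + (-54 - 10))**2 = (2*((1/6)*2*(-29))**2 - 64)**2 = (2*(-29/3)**2 - 64)**2 = (2*(841/9) - 64)**2 = (1682/9 - 64)**2 = (1106/9)**2 = 1223236/81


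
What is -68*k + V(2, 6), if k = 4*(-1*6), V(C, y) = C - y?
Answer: 1628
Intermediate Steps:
k = -24 (k = 4*(-6) = -24)
-68*k + V(2, 6) = -68*(-24) + (2 - 1*6) = 1632 + (2 - 6) = 1632 - 4 = 1628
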